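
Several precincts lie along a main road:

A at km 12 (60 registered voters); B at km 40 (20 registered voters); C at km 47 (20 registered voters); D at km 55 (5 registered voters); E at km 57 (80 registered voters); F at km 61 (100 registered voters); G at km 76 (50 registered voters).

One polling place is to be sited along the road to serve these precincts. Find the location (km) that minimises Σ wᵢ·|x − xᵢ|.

x = 57

For a sum of weighted absolute distances on a line, the optimum is the weighted median (not the mean). Total weight W = 335; half-weight = 167.5.
Sort by position and accumulate weight:
  km 12 (A, w=60) → cum 60
  km 40 (B, w=20) → cum 80
  km 47 (C, w=20) → cum 100
  km 55 (D, w=5) → cum 105
  km 57 (E, w=80) → cum 185  ≥ 167.5 → median here
  km 61 (F, w=100) → cum 285
  km 76 (G, w=50) → cum 335
Optimal location: km 57.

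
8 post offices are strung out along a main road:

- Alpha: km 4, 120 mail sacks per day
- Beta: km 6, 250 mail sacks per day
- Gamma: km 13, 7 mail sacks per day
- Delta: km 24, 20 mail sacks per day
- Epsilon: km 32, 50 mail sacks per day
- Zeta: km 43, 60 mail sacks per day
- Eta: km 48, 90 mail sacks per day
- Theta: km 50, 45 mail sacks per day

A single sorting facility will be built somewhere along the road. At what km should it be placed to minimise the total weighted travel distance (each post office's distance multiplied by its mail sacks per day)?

For a sum of weighted absolute distances on a line, the optimum is the weighted median (not the mean). Total weight W = 642; half-weight = 321.
Sort by position and accumulate weight:
  km 4 (Alpha, w=120) → cum 120
  km 6 (Beta, w=250) → cum 370  ≥ 321 → median here
  km 13 (Gamma, w=7) → cum 377
  km 24 (Delta, w=20) → cum 397
  km 32 (Epsilon, w=50) → cum 447
  km 43 (Zeta, w=60) → cum 507
  km 48 (Eta, w=90) → cum 597
  km 50 (Theta, w=45) → cum 642
Optimal location: km 6.

x = 6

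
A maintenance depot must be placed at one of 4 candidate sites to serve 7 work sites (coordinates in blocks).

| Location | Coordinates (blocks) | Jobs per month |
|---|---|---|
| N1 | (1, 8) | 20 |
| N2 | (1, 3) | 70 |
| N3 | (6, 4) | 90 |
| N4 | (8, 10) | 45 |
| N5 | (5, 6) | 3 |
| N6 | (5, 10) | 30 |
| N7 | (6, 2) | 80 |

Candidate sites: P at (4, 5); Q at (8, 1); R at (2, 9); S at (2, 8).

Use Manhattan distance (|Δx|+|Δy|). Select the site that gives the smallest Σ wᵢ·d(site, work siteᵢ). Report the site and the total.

Total weighted distance at each candidate:
  P (4, 5): total = 1731
  Q (8, 1): total = 2389
  R (2, 9): total = 2673
  S (2, 8): total = 2485
Minimum is at P with total 1731 blocks.

P, total 1731 blocks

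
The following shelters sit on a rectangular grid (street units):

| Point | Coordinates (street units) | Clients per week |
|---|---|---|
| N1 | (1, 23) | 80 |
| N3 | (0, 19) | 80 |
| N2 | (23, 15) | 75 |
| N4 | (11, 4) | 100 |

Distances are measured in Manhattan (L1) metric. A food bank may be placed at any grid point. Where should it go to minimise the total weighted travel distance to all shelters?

Manhattan distance separates: Σwᵢ(|x−xᵢ|+|y−yᵢ|) = Σwᵢ|x−xᵢ| + Σwᵢ|y−yᵢ|, so x and y are optimised independently as 1-D weighted medians.
Total weight W = 335; half = 167.5.
x-coordinate, sorted with cumulative weight:
  x=0 (N3, w=80) cum 80
  x=1 (N1, w=80) cum 160
  x=11 (N4, w=100) cum 260  ← median
  x=23 (N2, w=75) cum 335
⇒ x* = 11
y-coordinate, sorted with cumulative weight:
  y=4 (N4, w=100) cum 100
  y=15 (N2, w=75) cum 175  ← median
  y=19 (N3, w=80) cum 255
  y=23 (N1, w=80) cum 335
⇒ y* = 15

(11, 15)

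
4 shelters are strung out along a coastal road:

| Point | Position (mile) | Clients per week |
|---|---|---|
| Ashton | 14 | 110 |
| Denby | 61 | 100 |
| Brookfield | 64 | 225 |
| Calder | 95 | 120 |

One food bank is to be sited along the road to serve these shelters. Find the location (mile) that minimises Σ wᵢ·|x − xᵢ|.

x = 64

For a sum of weighted absolute distances on a line, the optimum is the weighted median (not the mean). Total weight W = 555; half-weight = 277.5.
Sort by position and accumulate weight:
  mile 14 (Ashton, w=110) → cum 110
  mile 61 (Denby, w=100) → cum 210
  mile 64 (Brookfield, w=225) → cum 435  ≥ 277.5 → median here
  mile 95 (Calder, w=120) → cum 555
Optimal location: mile 64.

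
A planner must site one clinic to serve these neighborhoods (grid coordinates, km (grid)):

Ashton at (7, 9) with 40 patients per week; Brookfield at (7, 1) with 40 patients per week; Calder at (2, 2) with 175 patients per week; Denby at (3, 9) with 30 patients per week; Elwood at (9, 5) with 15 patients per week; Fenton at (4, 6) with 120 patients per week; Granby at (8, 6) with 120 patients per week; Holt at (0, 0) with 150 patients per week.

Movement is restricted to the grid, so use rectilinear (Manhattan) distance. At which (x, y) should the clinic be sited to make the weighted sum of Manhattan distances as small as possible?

Manhattan distance separates: Σwᵢ(|x−xᵢ|+|y−yᵢ|) = Σwᵢ|x−xᵢ| + Σwᵢ|y−yᵢ|, so x and y are optimised independently as 1-D weighted medians.
Total weight W = 690; half = 345.
x-coordinate, sorted with cumulative weight:
  x=0 (Holt, w=150) cum 150
  x=2 (Calder, w=175) cum 325
  x=3 (Denby, w=30) cum 355  ← median
  x=4 (Fenton, w=120) cum 475
  x=7 (Ashton, w=40) cum 515
  x=7 (Brookfield, w=40) cum 555
  x=8 (Granby, w=120) cum 675
  x=9 (Elwood, w=15) cum 690
⇒ x* = 3
y-coordinate, sorted with cumulative weight:
  y=0 (Holt, w=150) cum 150
  y=1 (Brookfield, w=40) cum 190
  y=2 (Calder, w=175) cum 365  ← median
  y=5 (Elwood, w=15) cum 380
  y=6 (Fenton, w=120) cum 500
  y=6 (Granby, w=120) cum 620
  y=9 (Ashton, w=40) cum 660
  y=9 (Denby, w=30) cum 690
⇒ y* = 2

(3, 2)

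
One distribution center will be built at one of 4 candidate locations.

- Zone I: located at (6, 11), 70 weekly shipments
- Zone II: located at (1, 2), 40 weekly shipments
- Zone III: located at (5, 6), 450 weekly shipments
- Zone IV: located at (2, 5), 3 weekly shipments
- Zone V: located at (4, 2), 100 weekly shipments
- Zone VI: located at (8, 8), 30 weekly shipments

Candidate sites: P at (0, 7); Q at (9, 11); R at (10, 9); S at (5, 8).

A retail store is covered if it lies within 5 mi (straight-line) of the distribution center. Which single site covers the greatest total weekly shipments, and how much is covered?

S, covering 553

Coverage radius r = 5 mi; a point is covered iff (Δx)²+(Δy)² ≤ 5² = 25.
  P (0, 7): covers {Zone IV} → 3
  Q (9, 11): covers {Zone I, Zone VI} → 100
  R (10, 9): covers {Zone I, Zone VI} → 100
  S (5, 8): covers {Zone I, Zone III, Zone IV, Zone VI} → 553
Maximum coverage at S: 553 weekly shipments.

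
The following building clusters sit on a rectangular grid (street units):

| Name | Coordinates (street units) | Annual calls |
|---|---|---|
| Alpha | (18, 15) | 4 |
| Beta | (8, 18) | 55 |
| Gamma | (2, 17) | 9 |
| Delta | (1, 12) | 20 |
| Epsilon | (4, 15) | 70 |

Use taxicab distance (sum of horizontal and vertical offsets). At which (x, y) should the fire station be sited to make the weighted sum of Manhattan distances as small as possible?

(4, 15)

Manhattan distance separates: Σwᵢ(|x−xᵢ|+|y−yᵢ|) = Σwᵢ|x−xᵢ| + Σwᵢ|y−yᵢ|, so x and y are optimised independently as 1-D weighted medians.
Total weight W = 158; half = 79.
x-coordinate, sorted with cumulative weight:
  x=1 (Delta, w=20) cum 20
  x=2 (Gamma, w=9) cum 29
  x=4 (Epsilon, w=70) cum 99  ← median
  x=8 (Beta, w=55) cum 154
  x=18 (Alpha, w=4) cum 158
⇒ x* = 4
y-coordinate, sorted with cumulative weight:
  y=12 (Delta, w=20) cum 20
  y=15 (Alpha, w=4) cum 24
  y=15 (Epsilon, w=70) cum 94  ← median
  y=17 (Gamma, w=9) cum 103
  y=18 (Beta, w=55) cum 158
⇒ y* = 15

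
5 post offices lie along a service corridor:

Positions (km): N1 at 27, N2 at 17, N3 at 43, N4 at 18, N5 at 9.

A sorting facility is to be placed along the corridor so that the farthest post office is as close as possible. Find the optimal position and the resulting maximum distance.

location 26, max distance 17

The 1-center on a line is the midpoint of the two extreme points: leftmost at 9, rightmost at 43.
Optimal location = (9 + 43)/2 = 26; maximum distance = (43 − 9)/2 = 17.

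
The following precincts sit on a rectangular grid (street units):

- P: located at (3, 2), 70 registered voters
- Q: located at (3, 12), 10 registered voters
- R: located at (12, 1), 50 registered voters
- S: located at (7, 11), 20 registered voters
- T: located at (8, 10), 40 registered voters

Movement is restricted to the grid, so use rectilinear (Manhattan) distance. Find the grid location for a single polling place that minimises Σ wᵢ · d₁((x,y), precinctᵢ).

(7, 2)

Manhattan distance separates: Σwᵢ(|x−xᵢ|+|y−yᵢ|) = Σwᵢ|x−xᵢ| + Σwᵢ|y−yᵢ|, so x and y are optimised independently as 1-D weighted medians.
Total weight W = 190; half = 95.
x-coordinate, sorted with cumulative weight:
  x=3 (P, w=70) cum 70
  x=3 (Q, w=10) cum 80
  x=7 (S, w=20) cum 100  ← median
  x=8 (T, w=40) cum 140
  x=12 (R, w=50) cum 190
⇒ x* = 7
y-coordinate, sorted with cumulative weight:
  y=1 (R, w=50) cum 50
  y=2 (P, w=70) cum 120  ← median
  y=10 (T, w=40) cum 160
  y=11 (S, w=20) cum 180
  y=12 (Q, w=10) cum 190
⇒ y* = 2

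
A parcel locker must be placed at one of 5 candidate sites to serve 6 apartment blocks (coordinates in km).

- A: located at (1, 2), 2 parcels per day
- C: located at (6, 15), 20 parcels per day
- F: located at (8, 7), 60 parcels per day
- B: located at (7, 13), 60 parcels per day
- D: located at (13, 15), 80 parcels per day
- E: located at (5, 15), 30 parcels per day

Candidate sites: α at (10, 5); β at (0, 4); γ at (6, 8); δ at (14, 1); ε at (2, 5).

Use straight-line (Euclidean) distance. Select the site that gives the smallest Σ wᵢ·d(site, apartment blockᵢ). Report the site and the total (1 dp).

γ, total 1599.8 km

Total weighted distance at each candidate:
  α (10, 5): total = 2087.4
  β (0, 4): total = 3176.7
  γ (6, 8): total = 1599.8
  δ (14, 1): total = 3313.4
  ε (2, 5): total = 2669.7
Minimum is at γ with total 1599.8 km.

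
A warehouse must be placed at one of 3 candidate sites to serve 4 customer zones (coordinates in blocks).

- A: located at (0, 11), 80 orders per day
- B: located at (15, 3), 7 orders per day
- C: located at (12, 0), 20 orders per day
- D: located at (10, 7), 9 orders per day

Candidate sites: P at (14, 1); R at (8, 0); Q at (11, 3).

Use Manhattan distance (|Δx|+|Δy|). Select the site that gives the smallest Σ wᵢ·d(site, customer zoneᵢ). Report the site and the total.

Total weighted distance at each candidate:
  P (14, 1): total = 2091
  R (8, 0): total = 1751
  Q (11, 3): total = 1673
Minimum is at Q with total 1673 blocks.

Q, total 1673 blocks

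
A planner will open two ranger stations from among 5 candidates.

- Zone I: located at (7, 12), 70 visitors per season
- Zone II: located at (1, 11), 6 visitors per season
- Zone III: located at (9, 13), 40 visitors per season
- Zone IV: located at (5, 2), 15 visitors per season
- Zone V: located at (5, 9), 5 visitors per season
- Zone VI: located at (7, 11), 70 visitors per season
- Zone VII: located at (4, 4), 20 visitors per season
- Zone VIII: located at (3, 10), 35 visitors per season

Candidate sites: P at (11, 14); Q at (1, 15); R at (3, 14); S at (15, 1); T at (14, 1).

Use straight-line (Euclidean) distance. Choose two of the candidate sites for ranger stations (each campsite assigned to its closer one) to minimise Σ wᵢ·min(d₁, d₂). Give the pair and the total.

Evaluate every pair (each demand assigned to the nearer of the two):
  {P, R}: total = 1324.5
  {P, Q}: total = 1430.3
  {R, T}: total = 1431.7
  {R, S}: total = 1446.7
  {Q, R}: total = 1478.4
  {P, T}: total = 1511.9
  {P, S}: total = 1546.0
  {Q, T}: total = 1897.4
  {Q, S}: total = 1931.5
  {S, T}: total = 3287.8
Best pair: {P, R} with total 1324.5.

{P, R}, total 1324.5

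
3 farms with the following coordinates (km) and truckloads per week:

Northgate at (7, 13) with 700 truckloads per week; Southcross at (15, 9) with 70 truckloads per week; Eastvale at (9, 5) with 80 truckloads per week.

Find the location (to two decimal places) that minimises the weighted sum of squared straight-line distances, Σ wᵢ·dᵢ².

(7.85, 11.92)

The minimiser of Σwᵢ‖p−pᵢ‖² is the weighted centroid p* = (Σwᵢpᵢ)/(Σwᵢ).
Σwᵢ = 850.
Σwᵢxᵢ = 700·7 + 70·15 + 80·9 = 6670.
Σwᵢyᵢ = 700·13 + 70·9 + 80·5 = 10130.
x* = 6670/850 = 7.85, y* = 10130/850 = 11.92.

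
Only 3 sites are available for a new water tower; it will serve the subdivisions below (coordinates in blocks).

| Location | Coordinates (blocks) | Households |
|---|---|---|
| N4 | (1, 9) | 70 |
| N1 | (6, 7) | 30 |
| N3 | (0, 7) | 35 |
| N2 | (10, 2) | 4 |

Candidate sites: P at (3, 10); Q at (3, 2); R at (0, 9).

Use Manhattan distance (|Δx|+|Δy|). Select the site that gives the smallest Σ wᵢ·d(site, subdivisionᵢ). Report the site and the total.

R, total 448 blocks

Total weighted distance at each candidate:
  P (3, 10): total = 660
  Q (3, 2): total = 1178
  R (0, 9): total = 448
Minimum is at R with total 448 blocks.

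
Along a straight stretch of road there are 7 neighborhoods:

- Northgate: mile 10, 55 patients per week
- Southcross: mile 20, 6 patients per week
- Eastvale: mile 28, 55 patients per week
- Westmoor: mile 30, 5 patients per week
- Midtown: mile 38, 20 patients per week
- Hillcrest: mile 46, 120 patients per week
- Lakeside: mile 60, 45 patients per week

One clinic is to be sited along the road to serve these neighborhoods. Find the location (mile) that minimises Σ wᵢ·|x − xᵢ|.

For a sum of weighted absolute distances on a line, the optimum is the weighted median (not the mean). Total weight W = 306; half-weight = 153.
Sort by position and accumulate weight:
  mile 10 (Northgate, w=55) → cum 55
  mile 20 (Southcross, w=6) → cum 61
  mile 28 (Eastvale, w=55) → cum 116
  mile 30 (Westmoor, w=5) → cum 121
  mile 38 (Midtown, w=20) → cum 141
  mile 46 (Hillcrest, w=120) → cum 261  ≥ 153 → median here
  mile 60 (Lakeside, w=45) → cum 306
Optimal location: mile 46.

x = 46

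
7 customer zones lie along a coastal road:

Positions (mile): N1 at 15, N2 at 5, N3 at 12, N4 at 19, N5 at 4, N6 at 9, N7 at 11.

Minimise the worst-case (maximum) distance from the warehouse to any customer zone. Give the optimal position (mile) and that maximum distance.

The 1-center on a line is the midpoint of the two extreme points: leftmost at 4, rightmost at 19.
Optimal location = (4 + 19)/2 = 11.5; maximum distance = (19 − 4)/2 = 7.5.

location 11.5, max distance 7.5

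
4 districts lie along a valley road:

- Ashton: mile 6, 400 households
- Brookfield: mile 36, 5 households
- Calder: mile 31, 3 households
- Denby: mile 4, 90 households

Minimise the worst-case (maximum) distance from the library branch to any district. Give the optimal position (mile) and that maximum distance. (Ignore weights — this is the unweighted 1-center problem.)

The 1-center on a line is the midpoint of the two extreme points: leftmost at 4, rightmost at 36.
Optimal location = (4 + 36)/2 = 20; maximum distance = (36 − 4)/2 = 16.

location 20, max distance 16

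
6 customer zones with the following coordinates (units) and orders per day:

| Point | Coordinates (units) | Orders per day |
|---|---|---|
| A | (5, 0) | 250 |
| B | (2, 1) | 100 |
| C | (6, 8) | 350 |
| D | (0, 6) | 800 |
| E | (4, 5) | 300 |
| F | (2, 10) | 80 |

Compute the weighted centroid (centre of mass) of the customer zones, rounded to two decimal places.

The minimiser of Σwᵢ‖p−pᵢ‖² is the weighted centroid p* = (Σwᵢpᵢ)/(Σwᵢ).
Σwᵢ = 1880.
Σwᵢxᵢ = 250·5 + 100·2 + 350·6 + 800·0 + 300·4 + 80·2 = 4910.
Σwᵢyᵢ = 250·0 + 100·1 + 350·8 + 800·6 + 300·5 + 80·10 = 10000.
x* = 4910/1880 = 2.61, y* = 10000/1880 = 5.32.

(2.61, 5.32)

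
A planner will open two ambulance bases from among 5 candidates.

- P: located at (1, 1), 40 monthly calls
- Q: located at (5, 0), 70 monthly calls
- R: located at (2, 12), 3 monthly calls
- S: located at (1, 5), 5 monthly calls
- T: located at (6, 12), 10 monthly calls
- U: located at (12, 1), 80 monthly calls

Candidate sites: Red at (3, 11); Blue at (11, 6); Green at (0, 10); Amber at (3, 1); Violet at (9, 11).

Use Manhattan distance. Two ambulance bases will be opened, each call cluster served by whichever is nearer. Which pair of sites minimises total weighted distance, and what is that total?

{Blue, Amber}, total 946

Evaluate every pair (each demand assigned to the nearer of the two):
  {Blue, Amber}: total = 946
  {Red, Amber}: total = 1086
  {Amber, Violet}: total = 1104
  {Green, Amber}: total = 1132
  {Blue, Green}: total = 1842
  {Red, Blue}: total = 1886
  {Blue, Violet}: total = 2039
  {Red, Violet}: total = 2516
  {Green, Violet}: total = 2572
  {Red, Green}: total = 2906
Best pair: {Blue, Amber} with total 946.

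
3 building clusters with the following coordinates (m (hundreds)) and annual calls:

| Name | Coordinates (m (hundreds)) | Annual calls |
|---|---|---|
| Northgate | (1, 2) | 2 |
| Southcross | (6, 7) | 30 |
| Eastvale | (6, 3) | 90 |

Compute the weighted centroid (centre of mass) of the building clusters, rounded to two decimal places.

The minimiser of Σwᵢ‖p−pᵢ‖² is the weighted centroid p* = (Σwᵢpᵢ)/(Σwᵢ).
Σwᵢ = 122.
Σwᵢxᵢ = 2·1 + 30·6 + 90·6 = 722.
Σwᵢyᵢ = 2·2 + 30·7 + 90·3 = 484.
x* = 722/122 = 5.92, y* = 484/122 = 3.97.

(5.92, 3.97)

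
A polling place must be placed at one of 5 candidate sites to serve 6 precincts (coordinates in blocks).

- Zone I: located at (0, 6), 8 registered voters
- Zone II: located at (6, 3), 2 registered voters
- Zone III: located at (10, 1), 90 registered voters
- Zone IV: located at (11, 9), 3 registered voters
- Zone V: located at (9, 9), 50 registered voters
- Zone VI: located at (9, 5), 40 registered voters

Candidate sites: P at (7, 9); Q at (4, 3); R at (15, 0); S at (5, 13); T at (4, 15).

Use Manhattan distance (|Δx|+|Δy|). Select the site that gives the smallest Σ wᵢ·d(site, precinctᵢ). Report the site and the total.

Total weighted distance at each candidate:
  P (7, 9): total = 1436
  Q (4, 3): total = 1649
  R (15, 0): total = 1961
  S (5, 13): total = 2558
  T (4, 15): total = 3121
Minimum is at P with total 1436 blocks.

P, total 1436 blocks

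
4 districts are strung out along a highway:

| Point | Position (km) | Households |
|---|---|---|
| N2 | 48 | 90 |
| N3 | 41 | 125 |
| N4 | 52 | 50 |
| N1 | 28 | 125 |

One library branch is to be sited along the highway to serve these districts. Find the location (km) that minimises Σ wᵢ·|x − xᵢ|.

For a sum of weighted absolute distances on a line, the optimum is the weighted median (not the mean). Total weight W = 390; half-weight = 195.
Sort by position and accumulate weight:
  km 28 (N1, w=125) → cum 125
  km 41 (N3, w=125) → cum 250  ≥ 195 → median here
  km 48 (N2, w=90) → cum 340
  km 52 (N4, w=50) → cum 390
Optimal location: km 41.

x = 41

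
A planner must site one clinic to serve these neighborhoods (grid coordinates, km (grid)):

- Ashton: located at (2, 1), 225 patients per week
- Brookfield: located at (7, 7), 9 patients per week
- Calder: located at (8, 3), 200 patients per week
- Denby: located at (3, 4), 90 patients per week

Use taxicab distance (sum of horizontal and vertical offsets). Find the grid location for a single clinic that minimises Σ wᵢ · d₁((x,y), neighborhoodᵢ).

Manhattan distance separates: Σwᵢ(|x−xᵢ|+|y−yᵢ|) = Σwᵢ|x−xᵢ| + Σwᵢ|y−yᵢ|, so x and y are optimised independently as 1-D weighted medians.
Total weight W = 524; half = 262.
x-coordinate, sorted with cumulative weight:
  x=2 (Ashton, w=225) cum 225
  x=3 (Denby, w=90) cum 315  ← median
  x=7 (Brookfield, w=9) cum 324
  x=8 (Calder, w=200) cum 524
⇒ x* = 3
y-coordinate, sorted with cumulative weight:
  y=1 (Ashton, w=225) cum 225
  y=3 (Calder, w=200) cum 425  ← median
  y=4 (Denby, w=90) cum 515
  y=7 (Brookfield, w=9) cum 524
⇒ y* = 3

(3, 3)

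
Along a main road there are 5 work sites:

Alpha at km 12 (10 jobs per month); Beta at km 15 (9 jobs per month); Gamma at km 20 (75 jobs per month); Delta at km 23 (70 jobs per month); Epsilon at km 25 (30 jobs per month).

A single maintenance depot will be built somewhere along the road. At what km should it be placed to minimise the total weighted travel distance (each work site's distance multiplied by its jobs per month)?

x = 23

For a sum of weighted absolute distances on a line, the optimum is the weighted median (not the mean). Total weight W = 194; half-weight = 97.
Sort by position and accumulate weight:
  km 12 (Alpha, w=10) → cum 10
  km 15 (Beta, w=9) → cum 19
  km 20 (Gamma, w=75) → cum 94
  km 23 (Delta, w=70) → cum 164  ≥ 97 → median here
  km 25 (Epsilon, w=30) → cum 194
Optimal location: km 23.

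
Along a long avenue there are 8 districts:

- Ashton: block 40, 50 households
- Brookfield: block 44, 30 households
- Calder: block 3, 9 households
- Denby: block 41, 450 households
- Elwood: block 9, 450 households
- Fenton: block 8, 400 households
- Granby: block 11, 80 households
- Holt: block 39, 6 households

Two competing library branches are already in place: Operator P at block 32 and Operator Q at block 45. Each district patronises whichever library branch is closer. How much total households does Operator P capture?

The indifferent point is the midpoint (32+45)/2 = 38.5; districts left of it (closer to Operator P at 32) go to Operator P, those right go to Operator Q.
  Calder at 3 (w=9) → Operator P
  Fenton at 8 (w=400) → Operator P
  Elwood at 9 (w=450) → Operator P
  Granby at 11 (w=80) → Operator P
  Holt at 39 (w=6) → Operator Q
  Ashton at 40 (w=50) → Operator Q
  Denby at 41 (w=450) → Operator Q
  Brookfield at 44 (w=30) → Operator Q
Operator P captures 939; Operator Q captures 536.

939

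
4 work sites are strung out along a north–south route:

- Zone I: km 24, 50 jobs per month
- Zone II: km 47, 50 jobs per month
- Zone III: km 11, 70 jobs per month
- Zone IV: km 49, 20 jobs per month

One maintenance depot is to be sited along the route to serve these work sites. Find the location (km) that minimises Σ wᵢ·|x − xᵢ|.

For a sum of weighted absolute distances on a line, the optimum is the weighted median (not the mean). Total weight W = 190; half-weight = 95.
Sort by position and accumulate weight:
  km 11 (Zone III, w=70) → cum 70
  km 24 (Zone I, w=50) → cum 120  ≥ 95 → median here
  km 47 (Zone II, w=50) → cum 170
  km 49 (Zone IV, w=20) → cum 190
Optimal location: km 24.

x = 24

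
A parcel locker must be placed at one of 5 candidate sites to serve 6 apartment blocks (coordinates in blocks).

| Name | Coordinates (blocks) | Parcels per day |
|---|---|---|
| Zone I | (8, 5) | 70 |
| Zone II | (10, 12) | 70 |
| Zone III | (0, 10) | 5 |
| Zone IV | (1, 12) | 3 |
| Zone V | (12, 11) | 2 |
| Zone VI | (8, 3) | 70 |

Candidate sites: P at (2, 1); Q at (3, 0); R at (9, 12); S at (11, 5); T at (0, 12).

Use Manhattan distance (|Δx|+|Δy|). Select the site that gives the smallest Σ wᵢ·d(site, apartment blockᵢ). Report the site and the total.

Total weighted distance at each candidate:
  P (2, 1): total = 2721
  Q (3, 0): total = 2737
  R (9, 12): total = 1417
  S (11, 5): total = 1265
  T (0, 12): total = 2979
Minimum is at S with total 1265 blocks.

S, total 1265 blocks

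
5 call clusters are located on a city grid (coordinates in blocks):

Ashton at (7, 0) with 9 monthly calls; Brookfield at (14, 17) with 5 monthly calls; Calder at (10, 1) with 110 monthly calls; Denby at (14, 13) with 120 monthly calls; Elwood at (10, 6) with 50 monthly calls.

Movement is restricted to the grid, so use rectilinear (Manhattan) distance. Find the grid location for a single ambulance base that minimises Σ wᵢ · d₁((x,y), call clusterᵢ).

(10, 6)

Manhattan distance separates: Σwᵢ(|x−xᵢ|+|y−yᵢ|) = Σwᵢ|x−xᵢ| + Σwᵢ|y−yᵢ|, so x and y are optimised independently as 1-D weighted medians.
Total weight W = 294; half = 147.
x-coordinate, sorted with cumulative weight:
  x=7 (Ashton, w=9) cum 9
  x=10 (Calder, w=110) cum 119
  x=10 (Elwood, w=50) cum 169  ← median
  x=14 (Brookfield, w=5) cum 174
  x=14 (Denby, w=120) cum 294
⇒ x* = 10
y-coordinate, sorted with cumulative weight:
  y=0 (Ashton, w=9) cum 9
  y=1 (Calder, w=110) cum 119
  y=6 (Elwood, w=50) cum 169  ← median
  y=13 (Denby, w=120) cum 289
  y=17 (Brookfield, w=5) cum 294
⇒ y* = 6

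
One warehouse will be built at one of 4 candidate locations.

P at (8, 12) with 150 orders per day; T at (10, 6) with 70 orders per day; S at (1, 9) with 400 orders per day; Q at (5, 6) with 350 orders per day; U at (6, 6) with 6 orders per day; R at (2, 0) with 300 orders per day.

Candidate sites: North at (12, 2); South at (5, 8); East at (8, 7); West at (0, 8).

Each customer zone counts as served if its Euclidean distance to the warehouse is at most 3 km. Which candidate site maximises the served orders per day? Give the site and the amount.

West, covering 400

Coverage radius r = 3 km; a point is covered iff (Δx)²+(Δy)² ≤ 3² = 9.
  North (12, 2): covers {none} → 0
  South (5, 8): covers {Q, U} → 356
  East (8, 7): covers {T, U} → 76
  West (0, 8): covers {S} → 400
Maximum coverage at West: 400 orders per day.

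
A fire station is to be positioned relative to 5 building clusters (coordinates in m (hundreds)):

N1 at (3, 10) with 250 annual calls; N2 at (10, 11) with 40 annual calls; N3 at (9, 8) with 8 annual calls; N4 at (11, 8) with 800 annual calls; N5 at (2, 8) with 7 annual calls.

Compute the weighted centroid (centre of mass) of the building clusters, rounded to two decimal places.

The minimiser of Σwᵢ‖p−pᵢ‖² is the weighted centroid p* = (Σwᵢpᵢ)/(Σwᵢ).
Σwᵢ = 1105.
Σwᵢxᵢ = 250·3 + 40·10 + 8·9 + 800·11 + 7·2 = 10036.
Σwᵢyᵢ = 250·10 + 40·11 + 8·8 + 800·8 + 7·8 = 9460.
x* = 10036/1105 = 9.08, y* = 9460/1105 = 8.56.

(9.08, 8.56)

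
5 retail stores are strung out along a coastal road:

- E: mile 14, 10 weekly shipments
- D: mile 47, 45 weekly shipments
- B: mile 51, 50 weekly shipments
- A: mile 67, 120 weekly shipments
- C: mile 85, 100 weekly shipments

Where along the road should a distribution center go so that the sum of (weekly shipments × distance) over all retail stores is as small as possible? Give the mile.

For a sum of weighted absolute distances on a line, the optimum is the weighted median (not the mean). Total weight W = 325; half-weight = 162.5.
Sort by position and accumulate weight:
  mile 14 (E, w=10) → cum 10
  mile 47 (D, w=45) → cum 55
  mile 51 (B, w=50) → cum 105
  mile 67 (A, w=120) → cum 225  ≥ 162.5 → median here
  mile 85 (C, w=100) → cum 325
Optimal location: mile 67.

x = 67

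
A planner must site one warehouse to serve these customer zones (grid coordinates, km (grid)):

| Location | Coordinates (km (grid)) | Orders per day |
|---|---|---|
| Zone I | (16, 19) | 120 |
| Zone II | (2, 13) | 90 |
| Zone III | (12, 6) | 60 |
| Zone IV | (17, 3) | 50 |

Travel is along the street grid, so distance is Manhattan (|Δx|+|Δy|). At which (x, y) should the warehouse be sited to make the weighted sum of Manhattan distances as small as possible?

Manhattan distance separates: Σwᵢ(|x−xᵢ|+|y−yᵢ|) = Σwᵢ|x−xᵢ| + Σwᵢ|y−yᵢ|, so x and y are optimised independently as 1-D weighted medians.
Total weight W = 320; half = 160.
x-coordinate, sorted with cumulative weight:
  x=2 (Zone II, w=90) cum 90
  x=12 (Zone III, w=60) cum 150
  x=16 (Zone I, w=120) cum 270  ← median
  x=17 (Zone IV, w=50) cum 320
⇒ x* = 16
y-coordinate, sorted with cumulative weight:
  y=3 (Zone IV, w=50) cum 50
  y=6 (Zone III, w=60) cum 110
  y=13 (Zone II, w=90) cum 200  ← median
  y=19 (Zone I, w=120) cum 320
⇒ y* = 13

(16, 13)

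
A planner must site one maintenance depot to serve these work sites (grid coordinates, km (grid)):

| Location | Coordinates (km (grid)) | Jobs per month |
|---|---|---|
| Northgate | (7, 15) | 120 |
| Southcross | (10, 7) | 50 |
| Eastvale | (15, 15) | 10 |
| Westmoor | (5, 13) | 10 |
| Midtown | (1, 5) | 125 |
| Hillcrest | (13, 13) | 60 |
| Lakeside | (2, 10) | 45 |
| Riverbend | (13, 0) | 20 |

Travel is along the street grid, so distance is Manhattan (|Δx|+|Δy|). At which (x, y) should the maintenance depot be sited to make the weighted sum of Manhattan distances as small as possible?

Manhattan distance separates: Σwᵢ(|x−xᵢ|+|y−yᵢ|) = Σwᵢ|x−xᵢ| + Σwᵢ|y−yᵢ|, so x and y are optimised independently as 1-D weighted medians.
Total weight W = 440; half = 220.
x-coordinate, sorted with cumulative weight:
  x=1 (Midtown, w=125) cum 125
  x=2 (Lakeside, w=45) cum 170
  x=5 (Westmoor, w=10) cum 180
  x=7 (Northgate, w=120) cum 300  ← median
  x=10 (Southcross, w=50) cum 350
  x=13 (Hillcrest, w=60) cum 410
  x=13 (Riverbend, w=20) cum 430
  x=15 (Eastvale, w=10) cum 440
⇒ x* = 7
y-coordinate, sorted with cumulative weight:
  y=0 (Riverbend, w=20) cum 20
  y=5 (Midtown, w=125) cum 145
  y=7 (Southcross, w=50) cum 195
  y=10 (Lakeside, w=45) cum 240  ← median
  y=13 (Westmoor, w=10) cum 250
  y=13 (Hillcrest, w=60) cum 310
  y=15 (Northgate, w=120) cum 430
  y=15 (Eastvale, w=10) cum 440
⇒ y* = 10

(7, 10)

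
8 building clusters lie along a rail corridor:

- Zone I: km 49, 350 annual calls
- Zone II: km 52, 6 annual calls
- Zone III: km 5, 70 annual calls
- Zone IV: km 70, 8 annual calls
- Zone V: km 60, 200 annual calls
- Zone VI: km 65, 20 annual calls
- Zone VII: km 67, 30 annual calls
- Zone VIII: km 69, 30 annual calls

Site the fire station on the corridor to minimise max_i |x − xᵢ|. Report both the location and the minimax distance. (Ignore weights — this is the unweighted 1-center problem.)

The 1-center on a line is the midpoint of the two extreme points: leftmost at 5, rightmost at 70.
Optimal location = (5 + 70)/2 = 37.5; maximum distance = (70 − 5)/2 = 32.5.

location 37.5, max distance 32.5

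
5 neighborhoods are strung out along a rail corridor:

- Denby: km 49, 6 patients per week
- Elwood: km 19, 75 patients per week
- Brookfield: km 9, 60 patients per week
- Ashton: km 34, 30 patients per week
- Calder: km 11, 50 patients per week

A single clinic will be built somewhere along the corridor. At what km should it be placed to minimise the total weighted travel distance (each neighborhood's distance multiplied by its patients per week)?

x = 19

For a sum of weighted absolute distances on a line, the optimum is the weighted median (not the mean). Total weight W = 221; half-weight = 110.5.
Sort by position and accumulate weight:
  km 9 (Brookfield, w=60) → cum 60
  km 11 (Calder, w=50) → cum 110
  km 19 (Elwood, w=75) → cum 185  ≥ 110.5 → median here
  km 34 (Ashton, w=30) → cum 215
  km 49 (Denby, w=6) → cum 221
Optimal location: km 19.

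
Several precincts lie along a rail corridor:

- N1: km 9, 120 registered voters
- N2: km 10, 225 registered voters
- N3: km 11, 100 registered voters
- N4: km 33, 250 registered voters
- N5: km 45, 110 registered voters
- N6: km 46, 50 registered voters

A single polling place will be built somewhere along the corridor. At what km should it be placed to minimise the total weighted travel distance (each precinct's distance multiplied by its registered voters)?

For a sum of weighted absolute distances on a line, the optimum is the weighted median (not the mean). Total weight W = 855; half-weight = 427.5.
Sort by position and accumulate weight:
  km 9 (N1, w=120) → cum 120
  km 10 (N2, w=225) → cum 345
  km 11 (N3, w=100) → cum 445  ≥ 427.5 → median here
  km 33 (N4, w=250) → cum 695
  km 45 (N5, w=110) → cum 805
  km 46 (N6, w=50) → cum 855
Optimal location: km 11.

x = 11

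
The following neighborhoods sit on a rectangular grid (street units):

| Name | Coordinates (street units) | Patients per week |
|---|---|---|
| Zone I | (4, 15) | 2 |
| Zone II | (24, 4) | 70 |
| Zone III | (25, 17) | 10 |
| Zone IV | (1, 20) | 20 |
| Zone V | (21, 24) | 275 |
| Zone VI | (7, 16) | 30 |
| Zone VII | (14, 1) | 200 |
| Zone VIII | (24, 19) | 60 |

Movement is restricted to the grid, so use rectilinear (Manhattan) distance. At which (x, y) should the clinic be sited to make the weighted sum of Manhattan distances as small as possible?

Manhattan distance separates: Σwᵢ(|x−xᵢ|+|y−yᵢ|) = Σwᵢ|x−xᵢ| + Σwᵢ|y−yᵢ|, so x and y are optimised independently as 1-D weighted medians.
Total weight W = 667; half = 333.5.
x-coordinate, sorted with cumulative weight:
  x=1 (Zone IV, w=20) cum 20
  x=4 (Zone I, w=2) cum 22
  x=7 (Zone VI, w=30) cum 52
  x=14 (Zone VII, w=200) cum 252
  x=21 (Zone V, w=275) cum 527  ← median
  x=24 (Zone II, w=70) cum 597
  x=24 (Zone VIII, w=60) cum 657
  x=25 (Zone III, w=10) cum 667
⇒ x* = 21
y-coordinate, sorted with cumulative weight:
  y=1 (Zone VII, w=200) cum 200
  y=4 (Zone II, w=70) cum 270
  y=15 (Zone I, w=2) cum 272
  y=16 (Zone VI, w=30) cum 302
  y=17 (Zone III, w=10) cum 312
  y=19 (Zone VIII, w=60) cum 372  ← median
  y=20 (Zone IV, w=20) cum 392
  y=24 (Zone V, w=275) cum 667
⇒ y* = 19

(21, 19)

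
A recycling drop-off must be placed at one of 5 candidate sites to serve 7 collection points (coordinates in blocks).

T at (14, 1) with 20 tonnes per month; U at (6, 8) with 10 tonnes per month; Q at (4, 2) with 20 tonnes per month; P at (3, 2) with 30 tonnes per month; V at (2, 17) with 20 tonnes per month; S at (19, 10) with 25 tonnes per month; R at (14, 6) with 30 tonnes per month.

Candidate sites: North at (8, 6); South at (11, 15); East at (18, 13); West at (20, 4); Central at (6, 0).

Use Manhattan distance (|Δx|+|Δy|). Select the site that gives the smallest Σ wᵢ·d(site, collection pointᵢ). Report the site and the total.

Total weighted distance at each candidate:
  North (8, 6): total = 1585
  South (11, 15): total = 2395
  East (18, 13): total = 2600
  West (20, 4): total = 2325
  Central (6, 0): total = 1905
Minimum is at North with total 1585 blocks.

North, total 1585 blocks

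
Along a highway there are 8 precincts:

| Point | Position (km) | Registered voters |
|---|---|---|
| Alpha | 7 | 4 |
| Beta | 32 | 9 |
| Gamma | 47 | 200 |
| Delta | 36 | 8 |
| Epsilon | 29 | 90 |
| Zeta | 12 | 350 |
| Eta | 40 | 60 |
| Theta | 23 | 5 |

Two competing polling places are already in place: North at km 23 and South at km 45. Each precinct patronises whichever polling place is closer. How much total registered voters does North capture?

The indifferent point is the midpoint (23+45)/2 = 34; precincts left of it (closer to North at 23) go to North, those right go to South.
  Alpha at 7 (w=4) → North
  Zeta at 12 (w=350) → North
  Theta at 23 (w=5) → North
  Epsilon at 29 (w=90) → North
  Beta at 32 (w=9) → North
  Delta at 36 (w=8) → South
  Eta at 40 (w=60) → South
  Gamma at 47 (w=200) → South
North captures 458; South captures 268.

458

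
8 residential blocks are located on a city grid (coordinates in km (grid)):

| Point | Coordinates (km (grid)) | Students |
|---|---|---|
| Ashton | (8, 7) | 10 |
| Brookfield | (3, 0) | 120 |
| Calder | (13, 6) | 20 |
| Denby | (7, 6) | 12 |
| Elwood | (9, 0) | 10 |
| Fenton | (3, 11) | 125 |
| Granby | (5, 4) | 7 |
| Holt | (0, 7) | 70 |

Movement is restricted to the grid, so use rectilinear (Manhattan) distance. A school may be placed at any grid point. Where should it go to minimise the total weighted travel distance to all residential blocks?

(3, 7)

Manhattan distance separates: Σwᵢ(|x−xᵢ|+|y−yᵢ|) = Σwᵢ|x−xᵢ| + Σwᵢ|y−yᵢ|, so x and y are optimised independently as 1-D weighted medians.
Total weight W = 374; half = 187.
x-coordinate, sorted with cumulative weight:
  x=0 (Holt, w=70) cum 70
  x=3 (Brookfield, w=120) cum 190  ← median
  x=3 (Fenton, w=125) cum 315
  x=5 (Granby, w=7) cum 322
  x=7 (Denby, w=12) cum 334
  x=8 (Ashton, w=10) cum 344
  x=9 (Elwood, w=10) cum 354
  x=13 (Calder, w=20) cum 374
⇒ x* = 3
y-coordinate, sorted with cumulative weight:
  y=0 (Brookfield, w=120) cum 120
  y=0 (Elwood, w=10) cum 130
  y=4 (Granby, w=7) cum 137
  y=6 (Calder, w=20) cum 157
  y=6 (Denby, w=12) cum 169
  y=7 (Ashton, w=10) cum 179
  y=7 (Holt, w=70) cum 249  ← median
  y=11 (Fenton, w=125) cum 374
⇒ y* = 7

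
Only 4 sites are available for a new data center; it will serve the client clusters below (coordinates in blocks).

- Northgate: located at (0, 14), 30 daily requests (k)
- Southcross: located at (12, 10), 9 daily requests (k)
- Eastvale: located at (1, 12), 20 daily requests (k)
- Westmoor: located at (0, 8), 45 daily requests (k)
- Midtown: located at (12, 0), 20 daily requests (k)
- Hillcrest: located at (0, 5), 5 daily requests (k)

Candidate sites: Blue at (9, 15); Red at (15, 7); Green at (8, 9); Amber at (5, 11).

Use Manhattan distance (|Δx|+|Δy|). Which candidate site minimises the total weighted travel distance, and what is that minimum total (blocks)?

Amber, total 1187 blocks

Total weighted distance at each candidate:
  Blue (9, 15): total = 1767
  Red (15, 7): total = 2099
  Green (8, 9): total = 1360
  Amber (5, 11): total = 1187
Minimum is at Amber with total 1187 blocks.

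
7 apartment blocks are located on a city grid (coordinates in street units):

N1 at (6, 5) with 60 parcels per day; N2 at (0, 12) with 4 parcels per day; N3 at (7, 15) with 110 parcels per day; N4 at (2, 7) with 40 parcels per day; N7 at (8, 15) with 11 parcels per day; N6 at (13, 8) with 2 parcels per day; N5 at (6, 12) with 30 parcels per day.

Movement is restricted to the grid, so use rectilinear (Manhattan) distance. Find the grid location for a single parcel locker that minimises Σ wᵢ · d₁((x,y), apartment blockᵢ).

(6, 12)

Manhattan distance separates: Σwᵢ(|x−xᵢ|+|y−yᵢ|) = Σwᵢ|x−xᵢ| + Σwᵢ|y−yᵢ|, so x and y are optimised independently as 1-D weighted medians.
Total weight W = 257; half = 128.5.
x-coordinate, sorted with cumulative weight:
  x=0 (N2, w=4) cum 4
  x=2 (N4, w=40) cum 44
  x=6 (N1, w=60) cum 104
  x=6 (N5, w=30) cum 134  ← median
  x=7 (N3, w=110) cum 244
  x=8 (N7, w=11) cum 255
  x=13 (N6, w=2) cum 257
⇒ x* = 6
y-coordinate, sorted with cumulative weight:
  y=5 (N1, w=60) cum 60
  y=7 (N4, w=40) cum 100
  y=8 (N6, w=2) cum 102
  y=12 (N2, w=4) cum 106
  y=12 (N5, w=30) cum 136  ← median
  y=15 (N3, w=110) cum 246
  y=15 (N7, w=11) cum 257
⇒ y* = 12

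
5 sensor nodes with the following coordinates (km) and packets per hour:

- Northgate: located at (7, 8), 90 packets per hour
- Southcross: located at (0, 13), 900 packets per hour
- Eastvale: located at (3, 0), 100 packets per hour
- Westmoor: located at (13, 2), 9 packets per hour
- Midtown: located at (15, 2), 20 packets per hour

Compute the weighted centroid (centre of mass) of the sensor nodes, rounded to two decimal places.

(1.20, 11.15)

The minimiser of Σwᵢ‖p−pᵢ‖² is the weighted centroid p* = (Σwᵢpᵢ)/(Σwᵢ).
Σwᵢ = 1119.
Σwᵢxᵢ = 90·7 + 900·0 + 100·3 + 9·13 + 20·15 = 1347.
Σwᵢyᵢ = 90·8 + 900·13 + 100·0 + 9·2 + 20·2 = 12478.
x* = 1347/1119 = 1.20, y* = 12478/1119 = 11.15.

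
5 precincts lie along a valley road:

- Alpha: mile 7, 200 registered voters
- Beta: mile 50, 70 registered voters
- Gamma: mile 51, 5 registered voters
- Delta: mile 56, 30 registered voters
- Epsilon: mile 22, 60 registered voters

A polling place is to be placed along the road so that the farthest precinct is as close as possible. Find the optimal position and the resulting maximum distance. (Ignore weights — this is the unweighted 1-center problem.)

The 1-center on a line is the midpoint of the two extreme points: leftmost at 7, rightmost at 56.
Optimal location = (7 + 56)/2 = 31.5; maximum distance = (56 − 7)/2 = 24.5.

location 31.5, max distance 24.5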